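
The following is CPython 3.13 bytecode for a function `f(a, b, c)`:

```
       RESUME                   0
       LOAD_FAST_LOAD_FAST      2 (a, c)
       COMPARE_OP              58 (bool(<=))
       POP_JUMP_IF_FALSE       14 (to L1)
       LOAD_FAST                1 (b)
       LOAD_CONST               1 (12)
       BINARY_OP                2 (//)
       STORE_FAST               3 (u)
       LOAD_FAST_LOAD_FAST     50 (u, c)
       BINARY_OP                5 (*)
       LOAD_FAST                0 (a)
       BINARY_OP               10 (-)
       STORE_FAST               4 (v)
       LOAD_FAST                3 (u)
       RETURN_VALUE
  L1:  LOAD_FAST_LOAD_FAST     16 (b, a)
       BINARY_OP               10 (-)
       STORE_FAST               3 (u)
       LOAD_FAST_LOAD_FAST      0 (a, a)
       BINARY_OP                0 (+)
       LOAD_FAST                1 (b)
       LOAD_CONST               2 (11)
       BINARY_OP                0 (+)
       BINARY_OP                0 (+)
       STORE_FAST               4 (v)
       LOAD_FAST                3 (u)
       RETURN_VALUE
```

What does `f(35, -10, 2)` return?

-45

LOAD_FAST_LOAD_FAST a,c → push 35,2. Stack: [35, 2]
COMPARE_OP bool(<=) → 35 vs 2 = False. Stack: [False]
POP_JUMP_IF_FALSE → pop False; jump. Stack: []
LOAD_FAST_LOAD_FAST b,a → push -10,35. Stack: [-10, 35]
BINARY_OP - → -10 - 35 = -45. Stack: [-45]
STORE_FAST u → u=-45. Stack: []
LOAD_FAST_LOAD_FAST a,a → push 35,35. Stack: [35, 35]
BINARY_OP + → 35 + 35 = 70. Stack: [70]
LOAD_FAST b → push -10. Stack: [70, -10]
LOAD_CONST → push 11. Stack: [70, -10, 11]
BINARY_OP + → -10 + 11 = 1. Stack: [70, 1]
BINARY_OP + → 70 + 1 = 71. Stack: [71]
STORE_FAST v → v=71. Stack: []
LOAD_FAST u → push -45. Stack: [-45]
RETURN_VALUE → return -45.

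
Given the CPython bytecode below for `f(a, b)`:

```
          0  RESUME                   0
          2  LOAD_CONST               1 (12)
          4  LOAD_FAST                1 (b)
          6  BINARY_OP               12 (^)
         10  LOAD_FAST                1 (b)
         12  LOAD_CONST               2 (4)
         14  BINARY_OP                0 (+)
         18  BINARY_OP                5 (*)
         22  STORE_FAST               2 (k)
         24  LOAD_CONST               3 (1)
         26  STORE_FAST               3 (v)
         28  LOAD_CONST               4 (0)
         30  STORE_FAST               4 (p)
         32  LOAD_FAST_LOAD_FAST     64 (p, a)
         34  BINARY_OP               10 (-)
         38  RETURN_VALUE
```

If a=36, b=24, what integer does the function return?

-36

LOAD_CONST → push 12. Stack: [12]
LOAD_FAST b → push 24. Stack: [12, 24]
BINARY_OP ^ → 12 ^ 24 = 20. Stack: [20]
LOAD_FAST b → push 24. Stack: [20, 24]
LOAD_CONST → push 4. Stack: [20, 24, 4]
BINARY_OP + → 24 + 4 = 28. Stack: [20, 28]
BINARY_OP * → 20 * 28 = 560. Stack: [560]
STORE_FAST k → k=560. Stack: []
LOAD_CONST → push 1. Stack: [1]
STORE_FAST v → v=1. Stack: []
LOAD_CONST → push 0. Stack: [0]
STORE_FAST p → p=0. Stack: []
LOAD_FAST_LOAD_FAST p,a → push 0,36. Stack: [0, 36]
BINARY_OP - → 0 - 36 = -36. Stack: [-36]
RETURN_VALUE → return -36.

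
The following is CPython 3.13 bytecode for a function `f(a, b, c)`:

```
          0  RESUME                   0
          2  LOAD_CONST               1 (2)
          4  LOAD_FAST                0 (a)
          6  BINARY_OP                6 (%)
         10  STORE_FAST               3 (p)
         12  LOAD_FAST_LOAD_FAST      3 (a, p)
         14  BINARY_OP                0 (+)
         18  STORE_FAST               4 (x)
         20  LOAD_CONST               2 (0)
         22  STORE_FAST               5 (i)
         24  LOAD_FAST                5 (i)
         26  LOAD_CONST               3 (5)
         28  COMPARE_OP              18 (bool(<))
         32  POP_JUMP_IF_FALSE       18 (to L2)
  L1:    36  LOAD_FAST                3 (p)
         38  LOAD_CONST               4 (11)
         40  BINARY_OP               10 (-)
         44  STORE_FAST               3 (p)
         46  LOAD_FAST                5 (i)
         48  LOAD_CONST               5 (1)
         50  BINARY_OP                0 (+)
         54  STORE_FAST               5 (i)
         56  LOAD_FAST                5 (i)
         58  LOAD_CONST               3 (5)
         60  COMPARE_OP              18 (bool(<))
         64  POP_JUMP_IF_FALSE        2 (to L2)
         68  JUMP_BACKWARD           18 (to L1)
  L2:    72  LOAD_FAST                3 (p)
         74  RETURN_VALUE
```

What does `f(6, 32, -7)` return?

-53

LOAD_CONST → push 2
LOAD_FAST a → push 6
BINARY_OP % → 2 % 6 = 2
STORE_FAST p → p=2
LOAD_FAST_LOAD_FAST a,p → push 6,2
BINARY_OP + → 6 + 2 = 8
STORE_FAST x → x=8
LOAD_CONST → push 0
STORE_FAST i → i=0
LOAD_FAST i → push 0
LOAD_CONST → push 5
COMPARE_OP bool(<) → 0 vs 5 = True
POP_JUMP_IF_FALSE → pop True; no jump
LOAD_FAST p → push 2
LOAD_CONST → push 11
BINARY_OP - → 2 - 11 = -9
STORE_FAST p → p=-9
LOAD_FAST i → push 0
LOAD_CONST → push 1
BINARY_OP + → 0 + 1 = 1
STORE_FAST i → i=1
LOAD_FAST i → push 1
LOAD_CONST → push 5
COMPARE_OP bool(<) → 1 vs 5 = True
POP_JUMP_IF_FALSE → pop True; no jump
LOAD_FAST p → push -9
LOAD_CONST → push 11
BINARY_OP - → -9 - 11 = -20
STORE_FAST p → p=-20
LOAD_FAST i → push 1
LOAD_CONST → push 1
BINARY_OP + → 1 + 1 = 2
STORE_FAST i → i=2
LOAD_FAST i → push 2
LOAD_CONST → push 5
COMPARE_OP bool(<) → 2 vs 5 = True
POP_JUMP_IF_FALSE → pop True; no jump
LOAD_FAST p → push -20
LOAD_CONST → push 11
BINARY_OP - → -20 - 11 = -31
STORE_FAST p → p=-31
LOAD_FAST i → push 2
LOAD_CONST → push 1
BINARY_OP + → 2 + 1 = 3
STORE_FAST i → i=3
LOAD_FAST i → push 3
LOAD_CONST → push 5
COMPARE_OP bool(<) → 3 vs 5 = True
POP_JUMP_IF_FALSE → pop True; no jump
LOAD_FAST p → push -31
LOAD_CONST → push 11
BINARY_OP - → -31 - 11 = -42
STORE_FAST p → p=-42
LOAD_FAST i → push 3
LOAD_CONST → push 1
BINARY_OP + → 3 + 1 = 4
STORE_FAST i → i=4
LOAD_FAST i → push 4
LOAD_CONST → push 5
COMPARE_OP bool(<) → 4 vs 5 = True
POP_JUMP_IF_FALSE → pop True; no jump
LOAD_FAST p → push -42
LOAD_CONST → push 11
BINARY_OP - → -42 - 11 = -53
STORE_FAST p → p=-53
LOAD_FAST i → push 4
LOAD_CONST → push 1
BINARY_OP + → 4 + 1 = 5
STORE_FAST i → i=5
LOAD_FAST i → push 5
LOAD_CONST → push 5
COMPARE_OP bool(<) → 5 vs 5 = False
POP_JUMP_IF_FALSE → pop False; jump
LOAD_FAST p → push -53
RETURN_VALUE → return -53.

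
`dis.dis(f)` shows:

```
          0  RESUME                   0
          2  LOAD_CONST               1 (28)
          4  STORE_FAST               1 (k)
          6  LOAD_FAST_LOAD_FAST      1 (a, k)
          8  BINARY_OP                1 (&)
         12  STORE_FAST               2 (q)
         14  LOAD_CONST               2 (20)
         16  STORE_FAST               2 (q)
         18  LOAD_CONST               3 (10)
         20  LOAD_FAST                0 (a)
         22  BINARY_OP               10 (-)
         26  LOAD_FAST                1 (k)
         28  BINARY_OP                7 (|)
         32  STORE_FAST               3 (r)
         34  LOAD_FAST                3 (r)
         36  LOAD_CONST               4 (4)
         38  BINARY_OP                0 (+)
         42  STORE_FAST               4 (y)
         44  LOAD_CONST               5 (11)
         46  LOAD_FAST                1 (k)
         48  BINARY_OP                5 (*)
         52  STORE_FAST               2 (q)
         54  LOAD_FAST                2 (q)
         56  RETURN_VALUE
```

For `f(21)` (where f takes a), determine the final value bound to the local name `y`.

LOAD_CONST → push 28. Stack: [28]
STORE_FAST k → k=28. Stack: []
LOAD_FAST_LOAD_FAST a,k → push 21,28. Stack: [21, 28]
BINARY_OP & → 21 & 28 = 20. Stack: [20]
STORE_FAST q → q=20. Stack: []
LOAD_CONST → push 20. Stack: [20]
STORE_FAST q → q=20. Stack: []
LOAD_CONST → push 10. Stack: [10]
LOAD_FAST a → push 21. Stack: [10, 21]
BINARY_OP - → 10 - 21 = -11. Stack: [-11]
LOAD_FAST k → push 28. Stack: [-11, 28]
BINARY_OP | → -11 | 28 = -3. Stack: [-3]
STORE_FAST r → r=-3. Stack: []
LOAD_FAST r → push -3. Stack: [-3]
LOAD_CONST → push 4. Stack: [-3, 4]
BINARY_OP + → -3 + 4 = 1. Stack: [1]
STORE_FAST y → y=1. Stack: []
LOAD_CONST → push 11. Stack: [11]
LOAD_FAST k → push 28. Stack: [11, 28]
BINARY_OP * → 11 * 28 = 308. Stack: [308]
STORE_FAST q → q=308. Stack: []
LOAD_FAST q → push 308. Stack: [308]
RETURN_VALUE → return 308.

1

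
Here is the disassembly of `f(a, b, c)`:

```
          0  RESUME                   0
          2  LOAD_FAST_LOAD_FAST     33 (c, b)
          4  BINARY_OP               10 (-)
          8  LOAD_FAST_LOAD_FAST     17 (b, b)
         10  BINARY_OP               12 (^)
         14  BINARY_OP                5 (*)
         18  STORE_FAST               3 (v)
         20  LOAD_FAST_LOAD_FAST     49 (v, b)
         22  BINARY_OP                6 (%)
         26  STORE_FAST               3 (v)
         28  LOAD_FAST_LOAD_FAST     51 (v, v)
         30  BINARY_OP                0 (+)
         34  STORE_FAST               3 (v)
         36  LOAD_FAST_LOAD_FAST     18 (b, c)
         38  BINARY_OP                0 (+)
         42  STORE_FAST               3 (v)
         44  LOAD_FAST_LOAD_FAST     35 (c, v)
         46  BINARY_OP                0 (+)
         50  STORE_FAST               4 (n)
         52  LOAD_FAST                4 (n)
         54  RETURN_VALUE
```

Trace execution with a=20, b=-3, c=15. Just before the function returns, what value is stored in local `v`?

12

LOAD_FAST_LOAD_FAST c,b → push 15,-3. Stack: [15, -3]
BINARY_OP - → 15 - -3 = 18. Stack: [18]
LOAD_FAST_LOAD_FAST b,b → push -3,-3. Stack: [18, -3, -3]
BINARY_OP ^ → -3 ^ -3 = 0. Stack: [18, 0]
BINARY_OP * → 18 * 0 = 0. Stack: [0]
STORE_FAST v → v=0. Stack: []
LOAD_FAST_LOAD_FAST v,b → push 0,-3. Stack: [0, -3]
BINARY_OP % → 0 % -3 = 0. Stack: [0]
STORE_FAST v → v=0. Stack: []
LOAD_FAST_LOAD_FAST v,v → push 0,0. Stack: [0, 0]
BINARY_OP + → 0 + 0 = 0. Stack: [0]
STORE_FAST v → v=0. Stack: []
LOAD_FAST_LOAD_FAST b,c → push -3,15. Stack: [-3, 15]
BINARY_OP + → -3 + 15 = 12. Stack: [12]
STORE_FAST v → v=12. Stack: []
LOAD_FAST_LOAD_FAST c,v → push 15,12. Stack: [15, 12]
BINARY_OP + → 15 + 12 = 27. Stack: [27]
STORE_FAST n → n=27. Stack: []
LOAD_FAST n → push 27. Stack: [27]
RETURN_VALUE → return 27.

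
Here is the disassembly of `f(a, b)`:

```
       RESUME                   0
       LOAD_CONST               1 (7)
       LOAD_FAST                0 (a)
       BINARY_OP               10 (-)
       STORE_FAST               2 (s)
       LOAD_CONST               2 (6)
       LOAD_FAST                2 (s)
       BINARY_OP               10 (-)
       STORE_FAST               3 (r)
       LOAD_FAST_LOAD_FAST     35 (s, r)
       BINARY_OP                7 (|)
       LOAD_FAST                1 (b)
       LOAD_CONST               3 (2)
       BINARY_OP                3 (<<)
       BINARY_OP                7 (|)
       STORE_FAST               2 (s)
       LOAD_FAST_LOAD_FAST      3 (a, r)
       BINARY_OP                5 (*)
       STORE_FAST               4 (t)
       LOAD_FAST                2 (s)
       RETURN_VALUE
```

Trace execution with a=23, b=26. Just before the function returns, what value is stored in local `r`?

22

LOAD_CONST → push 7. Stack: [7]
LOAD_FAST a → push 23. Stack: [7, 23]
BINARY_OP - → 7 - 23 = -16. Stack: [-16]
STORE_FAST s → s=-16. Stack: []
LOAD_CONST → push 6. Stack: [6]
LOAD_FAST s → push -16. Stack: [6, -16]
BINARY_OP - → 6 - -16 = 22. Stack: [22]
STORE_FAST r → r=22. Stack: []
LOAD_FAST_LOAD_FAST s,r → push -16,22. Stack: [-16, 22]
BINARY_OP | → -16 | 22 = -10. Stack: [-10]
LOAD_FAST b → push 26. Stack: [-10, 26]
LOAD_CONST → push 2. Stack: [-10, 26, 2]
BINARY_OP << → 26 << 2 = 104. Stack: [-10, 104]
BINARY_OP | → -10 | 104 = -2. Stack: [-2]
STORE_FAST s → s=-2. Stack: []
LOAD_FAST_LOAD_FAST a,r → push 23,22. Stack: [23, 22]
BINARY_OP * → 23 * 22 = 506. Stack: [506]
STORE_FAST t → t=506. Stack: []
LOAD_FAST s → push -2. Stack: [-2]
RETURN_VALUE → return -2.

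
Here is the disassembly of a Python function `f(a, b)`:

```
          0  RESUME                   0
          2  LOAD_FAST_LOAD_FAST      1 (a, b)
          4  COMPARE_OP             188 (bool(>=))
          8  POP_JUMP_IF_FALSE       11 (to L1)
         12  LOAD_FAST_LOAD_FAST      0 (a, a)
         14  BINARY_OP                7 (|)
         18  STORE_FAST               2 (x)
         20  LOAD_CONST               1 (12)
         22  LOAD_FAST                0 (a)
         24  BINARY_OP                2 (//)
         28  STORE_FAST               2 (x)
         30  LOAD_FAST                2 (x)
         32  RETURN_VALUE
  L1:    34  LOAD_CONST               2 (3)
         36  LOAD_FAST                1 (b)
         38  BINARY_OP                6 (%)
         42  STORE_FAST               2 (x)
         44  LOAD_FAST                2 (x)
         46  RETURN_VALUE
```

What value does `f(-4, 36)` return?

3

LOAD_FAST_LOAD_FAST a,b → push -4,36. Stack: [-4, 36]
COMPARE_OP bool(>=) → -4 vs 36 = False. Stack: [False]
POP_JUMP_IF_FALSE → pop False; jump. Stack: []
LOAD_CONST → push 3. Stack: [3]
LOAD_FAST b → push 36. Stack: [3, 36]
BINARY_OP % → 3 % 36 = 3. Stack: [3]
STORE_FAST x → x=3. Stack: []
LOAD_FAST x → push 3. Stack: [3]
RETURN_VALUE → return 3.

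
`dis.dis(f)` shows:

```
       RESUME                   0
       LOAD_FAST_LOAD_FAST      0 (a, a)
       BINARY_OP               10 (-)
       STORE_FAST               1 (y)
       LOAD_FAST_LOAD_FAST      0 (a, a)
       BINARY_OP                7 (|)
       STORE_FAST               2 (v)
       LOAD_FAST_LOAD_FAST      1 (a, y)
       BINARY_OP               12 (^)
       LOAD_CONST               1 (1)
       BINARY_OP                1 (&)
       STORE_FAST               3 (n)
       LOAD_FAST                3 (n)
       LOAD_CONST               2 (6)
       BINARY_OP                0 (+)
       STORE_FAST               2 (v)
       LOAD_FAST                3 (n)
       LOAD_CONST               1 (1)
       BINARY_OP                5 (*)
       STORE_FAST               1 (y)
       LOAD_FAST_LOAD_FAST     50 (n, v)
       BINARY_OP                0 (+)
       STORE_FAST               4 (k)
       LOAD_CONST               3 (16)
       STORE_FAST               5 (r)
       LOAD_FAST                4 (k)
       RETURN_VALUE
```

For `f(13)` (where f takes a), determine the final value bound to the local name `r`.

16

LOAD_FAST_LOAD_FAST a,a → push 13,13. Stack: [13, 13]
BINARY_OP - → 13 - 13 = 0. Stack: [0]
STORE_FAST y → y=0. Stack: []
LOAD_FAST_LOAD_FAST a,a → push 13,13. Stack: [13, 13]
BINARY_OP | → 13 | 13 = 13. Stack: [13]
STORE_FAST v → v=13. Stack: []
LOAD_FAST_LOAD_FAST a,y → push 13,0. Stack: [13, 0]
BINARY_OP ^ → 13 ^ 0 = 13. Stack: [13]
LOAD_CONST → push 1. Stack: [13, 1]
BINARY_OP & → 13 & 1 = 1. Stack: [1]
STORE_FAST n → n=1. Stack: []
LOAD_FAST n → push 1. Stack: [1]
LOAD_CONST → push 6. Stack: [1, 6]
BINARY_OP + → 1 + 6 = 7. Stack: [7]
STORE_FAST v → v=7. Stack: []
LOAD_FAST n → push 1. Stack: [1]
LOAD_CONST → push 1. Stack: [1, 1]
BINARY_OP * → 1 * 1 = 1. Stack: [1]
STORE_FAST y → y=1. Stack: []
LOAD_FAST_LOAD_FAST n,v → push 1,7. Stack: [1, 7]
BINARY_OP + → 1 + 7 = 8. Stack: [8]
STORE_FAST k → k=8. Stack: []
LOAD_CONST → push 16. Stack: [16]
STORE_FAST r → r=16. Stack: []
LOAD_FAST k → push 8. Stack: [8]
RETURN_VALUE → return 8.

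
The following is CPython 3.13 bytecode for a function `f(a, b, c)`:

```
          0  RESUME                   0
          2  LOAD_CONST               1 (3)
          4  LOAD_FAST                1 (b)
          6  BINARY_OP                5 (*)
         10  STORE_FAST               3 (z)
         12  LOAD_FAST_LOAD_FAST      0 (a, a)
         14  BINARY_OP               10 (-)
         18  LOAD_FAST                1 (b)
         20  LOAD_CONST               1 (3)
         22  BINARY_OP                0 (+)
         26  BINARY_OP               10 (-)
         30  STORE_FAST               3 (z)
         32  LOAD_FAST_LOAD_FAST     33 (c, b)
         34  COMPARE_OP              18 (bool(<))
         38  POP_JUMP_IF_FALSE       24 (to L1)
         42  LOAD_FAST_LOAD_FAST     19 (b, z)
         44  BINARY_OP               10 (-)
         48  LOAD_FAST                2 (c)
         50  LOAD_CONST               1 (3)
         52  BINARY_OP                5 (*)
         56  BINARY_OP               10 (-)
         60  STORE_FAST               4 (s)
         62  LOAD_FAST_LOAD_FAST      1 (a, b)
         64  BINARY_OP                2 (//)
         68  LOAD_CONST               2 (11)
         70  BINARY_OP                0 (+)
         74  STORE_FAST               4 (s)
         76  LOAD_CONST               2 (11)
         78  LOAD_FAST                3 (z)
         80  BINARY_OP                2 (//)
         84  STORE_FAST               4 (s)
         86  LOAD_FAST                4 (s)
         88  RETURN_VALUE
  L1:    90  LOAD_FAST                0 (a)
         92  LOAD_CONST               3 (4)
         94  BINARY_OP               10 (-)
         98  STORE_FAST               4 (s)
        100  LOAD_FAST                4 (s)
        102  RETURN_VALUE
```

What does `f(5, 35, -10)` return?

-1

LOAD_CONST → push 3. Stack: [3]
LOAD_FAST b → push 35. Stack: [3, 35]
BINARY_OP * → 3 * 35 = 105. Stack: [105]
STORE_FAST z → z=105. Stack: []
LOAD_FAST_LOAD_FAST a,a → push 5,5. Stack: [5, 5]
BINARY_OP - → 5 - 5 = 0. Stack: [0]
LOAD_FAST b → push 35. Stack: [0, 35]
LOAD_CONST → push 3. Stack: [0, 35, 3]
BINARY_OP + → 35 + 3 = 38. Stack: [0, 38]
BINARY_OP - → 0 - 38 = -38. Stack: [-38]
STORE_FAST z → z=-38. Stack: []
LOAD_FAST_LOAD_FAST c,b → push -10,35. Stack: [-10, 35]
COMPARE_OP bool(<) → -10 vs 35 = True. Stack: [True]
POP_JUMP_IF_FALSE → pop True; no jump. Stack: []
LOAD_FAST_LOAD_FAST b,z → push 35,-38. Stack: [35, -38]
BINARY_OP - → 35 - -38 = 73. Stack: [73]
LOAD_FAST c → push -10. Stack: [73, -10]
LOAD_CONST → push 3. Stack: [73, -10, 3]
BINARY_OP * → -10 * 3 = -30. Stack: [73, -30]
BINARY_OP - → 73 - -30 = 103. Stack: [103]
STORE_FAST s → s=103. Stack: []
LOAD_FAST_LOAD_FAST a,b → push 5,35. Stack: [5, 35]
BINARY_OP // → 5 // 35 = 0. Stack: [0]
LOAD_CONST → push 11. Stack: [0, 11]
BINARY_OP + → 0 + 11 = 11. Stack: [11]
STORE_FAST s → s=11. Stack: []
LOAD_CONST → push 11. Stack: [11]
LOAD_FAST z → push -38. Stack: [11, -38]
BINARY_OP // → 11 // -38 = -1. Stack: [-1]
STORE_FAST s → s=-1. Stack: []
LOAD_FAST s → push -1. Stack: [-1]
RETURN_VALUE → return -1.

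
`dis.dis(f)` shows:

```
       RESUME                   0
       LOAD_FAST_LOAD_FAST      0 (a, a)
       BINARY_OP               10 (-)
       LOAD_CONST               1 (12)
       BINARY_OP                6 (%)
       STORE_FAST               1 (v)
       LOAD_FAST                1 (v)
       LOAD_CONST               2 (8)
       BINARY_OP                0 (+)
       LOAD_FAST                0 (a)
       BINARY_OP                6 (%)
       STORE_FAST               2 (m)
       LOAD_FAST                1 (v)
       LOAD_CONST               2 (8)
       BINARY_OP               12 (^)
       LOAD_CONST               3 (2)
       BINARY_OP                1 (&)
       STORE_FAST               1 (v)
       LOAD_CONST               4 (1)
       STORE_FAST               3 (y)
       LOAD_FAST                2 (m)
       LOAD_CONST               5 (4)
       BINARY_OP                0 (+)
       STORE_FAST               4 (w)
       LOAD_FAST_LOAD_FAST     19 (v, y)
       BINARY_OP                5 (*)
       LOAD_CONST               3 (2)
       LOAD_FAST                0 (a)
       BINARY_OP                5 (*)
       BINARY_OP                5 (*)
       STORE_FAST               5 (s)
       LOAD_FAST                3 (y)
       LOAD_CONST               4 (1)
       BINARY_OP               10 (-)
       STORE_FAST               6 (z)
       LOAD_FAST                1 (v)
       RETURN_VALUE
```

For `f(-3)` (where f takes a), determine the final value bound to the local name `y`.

LOAD_FAST_LOAD_FAST a,a → push -3,-3. Stack: [-3, -3]
BINARY_OP - → -3 - -3 = 0. Stack: [0]
LOAD_CONST → push 12. Stack: [0, 12]
BINARY_OP % → 0 % 12 = 0. Stack: [0]
STORE_FAST v → v=0. Stack: []
LOAD_FAST v → push 0. Stack: [0]
LOAD_CONST → push 8. Stack: [0, 8]
BINARY_OP + → 0 + 8 = 8. Stack: [8]
LOAD_FAST a → push -3. Stack: [8, -3]
BINARY_OP % → 8 % -3 = -1. Stack: [-1]
STORE_FAST m → m=-1. Stack: []
LOAD_FAST v → push 0. Stack: [0]
LOAD_CONST → push 8. Stack: [0, 8]
BINARY_OP ^ → 0 ^ 8 = 8. Stack: [8]
LOAD_CONST → push 2. Stack: [8, 2]
BINARY_OP & → 8 & 2 = 0. Stack: [0]
STORE_FAST v → v=0. Stack: []
LOAD_CONST → push 1. Stack: [1]
STORE_FAST y → y=1. Stack: []
LOAD_FAST m → push -1. Stack: [-1]
LOAD_CONST → push 4. Stack: [-1, 4]
BINARY_OP + → -1 + 4 = 3. Stack: [3]
STORE_FAST w → w=3. Stack: []
LOAD_FAST_LOAD_FAST v,y → push 0,1. Stack: [0, 1]
BINARY_OP * → 0 * 1 = 0. Stack: [0]
LOAD_CONST → push 2. Stack: [0, 2]
LOAD_FAST a → push -3. Stack: [0, 2, -3]
BINARY_OP * → 2 * -3 = -6. Stack: [0, -6]
BINARY_OP * → 0 * -6 = 0. Stack: [0]
STORE_FAST s → s=0. Stack: []
LOAD_FAST y → push 1. Stack: [1]
LOAD_CONST → push 1. Stack: [1, 1]
BINARY_OP - → 1 - 1 = 0. Stack: [0]
STORE_FAST z → z=0. Stack: []
LOAD_FAST v → push 0. Stack: [0]
RETURN_VALUE → return 0.

1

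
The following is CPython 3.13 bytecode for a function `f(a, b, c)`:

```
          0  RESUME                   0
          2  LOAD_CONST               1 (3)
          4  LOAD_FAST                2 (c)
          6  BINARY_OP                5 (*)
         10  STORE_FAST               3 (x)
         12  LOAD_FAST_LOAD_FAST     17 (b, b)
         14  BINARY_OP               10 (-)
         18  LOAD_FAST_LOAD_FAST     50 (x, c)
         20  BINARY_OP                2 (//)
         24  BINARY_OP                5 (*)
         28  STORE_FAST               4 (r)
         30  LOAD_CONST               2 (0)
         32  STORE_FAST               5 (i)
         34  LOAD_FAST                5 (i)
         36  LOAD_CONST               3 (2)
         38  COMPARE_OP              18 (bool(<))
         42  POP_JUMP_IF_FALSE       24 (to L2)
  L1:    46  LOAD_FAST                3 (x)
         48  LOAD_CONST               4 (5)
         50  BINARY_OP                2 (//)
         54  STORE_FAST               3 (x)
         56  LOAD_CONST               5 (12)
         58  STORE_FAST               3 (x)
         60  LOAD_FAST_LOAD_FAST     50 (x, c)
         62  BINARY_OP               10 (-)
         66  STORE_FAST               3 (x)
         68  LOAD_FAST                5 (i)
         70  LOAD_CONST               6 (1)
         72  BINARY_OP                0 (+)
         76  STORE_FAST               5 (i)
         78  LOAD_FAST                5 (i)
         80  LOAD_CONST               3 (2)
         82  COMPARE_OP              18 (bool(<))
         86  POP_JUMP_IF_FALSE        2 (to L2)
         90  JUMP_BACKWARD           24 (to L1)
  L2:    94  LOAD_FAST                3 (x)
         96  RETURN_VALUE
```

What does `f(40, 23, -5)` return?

LOAD_CONST → push 3. Stack: [3]
LOAD_FAST c → push -5. Stack: [3, -5]
BINARY_OP * → 3 * -5 = -15. Stack: [-15]
STORE_FAST x → x=-15. Stack: []
LOAD_FAST_LOAD_FAST b,b → push 23,23. Stack: [23, 23]
BINARY_OP - → 23 - 23 = 0. Stack: [0]
LOAD_FAST_LOAD_FAST x,c → push -15,-5. Stack: [0, -15, -5]
BINARY_OP // → -15 // -5 = 3. Stack: [0, 3]
BINARY_OP * → 0 * 3 = 0. Stack: [0]
STORE_FAST r → r=0. Stack: []
LOAD_CONST → push 0. Stack: [0]
STORE_FAST i → i=0. Stack: []
LOAD_FAST i → push 0. Stack: [0]
LOAD_CONST → push 2. Stack: [0, 2]
COMPARE_OP bool(<) → 0 vs 2 = True. Stack: [True]
POP_JUMP_IF_FALSE → pop True; no jump. Stack: []
LOAD_FAST x → push -15. Stack: [-15]
LOAD_CONST → push 5. Stack: [-15, 5]
BINARY_OP // → -15 // 5 = -3. Stack: [-3]
STORE_FAST x → x=-3. Stack: []
LOAD_CONST → push 12. Stack: [12]
STORE_FAST x → x=12. Stack: []
LOAD_FAST_LOAD_FAST x,c → push 12,-5. Stack: [12, -5]
BINARY_OP - → 12 - -5 = 17. Stack: [17]
STORE_FAST x → x=17. Stack: []
LOAD_FAST i → push 0. Stack: [0]
LOAD_CONST → push 1. Stack: [0, 1]
BINARY_OP + → 0 + 1 = 1. Stack: [1]
STORE_FAST i → i=1. Stack: []
LOAD_FAST i → push 1. Stack: [1]
LOAD_CONST → push 2. Stack: [1, 2]
COMPARE_OP bool(<) → 1 vs 2 = True. Stack: [True]
POP_JUMP_IF_FALSE → pop True; no jump. Stack: []
LOAD_FAST x → push 17. Stack: [17]
LOAD_CONST → push 5. Stack: [17, 5]
BINARY_OP // → 17 // 5 = 3. Stack: [3]
STORE_FAST x → x=3. Stack: []
LOAD_CONST → push 12. Stack: [12]
STORE_FAST x → x=12. Stack: []
LOAD_FAST_LOAD_FAST x,c → push 12,-5. Stack: [12, -5]
BINARY_OP - → 12 - -5 = 17. Stack: [17]
STORE_FAST x → x=17. Stack: []
LOAD_FAST i → push 1. Stack: [1]
LOAD_CONST → push 1. Stack: [1, 1]
BINARY_OP + → 1 + 1 = 2. Stack: [2]
STORE_FAST i → i=2. Stack: []
LOAD_FAST i → push 2. Stack: [2]
LOAD_CONST → push 2. Stack: [2, 2]
COMPARE_OP bool(<) → 2 vs 2 = False. Stack: [False]
POP_JUMP_IF_FALSE → pop False; jump. Stack: []
LOAD_FAST x → push 17. Stack: [17]
RETURN_VALUE → return 17.

17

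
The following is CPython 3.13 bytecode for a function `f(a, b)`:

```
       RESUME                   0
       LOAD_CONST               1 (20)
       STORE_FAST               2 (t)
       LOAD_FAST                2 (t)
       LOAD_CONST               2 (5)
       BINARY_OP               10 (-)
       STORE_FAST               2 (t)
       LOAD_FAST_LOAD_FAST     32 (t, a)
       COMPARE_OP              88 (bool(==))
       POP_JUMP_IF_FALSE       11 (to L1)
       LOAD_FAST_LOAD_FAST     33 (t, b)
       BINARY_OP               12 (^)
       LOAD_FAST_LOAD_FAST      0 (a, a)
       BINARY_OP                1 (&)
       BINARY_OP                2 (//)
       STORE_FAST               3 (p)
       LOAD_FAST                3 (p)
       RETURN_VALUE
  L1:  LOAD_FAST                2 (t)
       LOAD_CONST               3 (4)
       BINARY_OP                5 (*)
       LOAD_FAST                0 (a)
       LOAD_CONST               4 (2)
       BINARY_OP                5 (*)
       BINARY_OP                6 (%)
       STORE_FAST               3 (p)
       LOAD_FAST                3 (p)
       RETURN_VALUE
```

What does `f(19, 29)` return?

22

LOAD_CONST → push 20. Stack: [20]
STORE_FAST t → t=20. Stack: []
LOAD_FAST t → push 20. Stack: [20]
LOAD_CONST → push 5. Stack: [20, 5]
BINARY_OP - → 20 - 5 = 15. Stack: [15]
STORE_FAST t → t=15. Stack: []
LOAD_FAST_LOAD_FAST t,a → push 15,19. Stack: [15, 19]
COMPARE_OP bool(==) → 15 vs 19 = False. Stack: [False]
POP_JUMP_IF_FALSE → pop False; jump. Stack: []
LOAD_FAST t → push 15. Stack: [15]
LOAD_CONST → push 4. Stack: [15, 4]
BINARY_OP * → 15 * 4 = 60. Stack: [60]
LOAD_FAST a → push 19. Stack: [60, 19]
LOAD_CONST → push 2. Stack: [60, 19, 2]
BINARY_OP * → 19 * 2 = 38. Stack: [60, 38]
BINARY_OP % → 60 % 38 = 22. Stack: [22]
STORE_FAST p → p=22. Stack: []
LOAD_FAST p → push 22. Stack: [22]
RETURN_VALUE → return 22.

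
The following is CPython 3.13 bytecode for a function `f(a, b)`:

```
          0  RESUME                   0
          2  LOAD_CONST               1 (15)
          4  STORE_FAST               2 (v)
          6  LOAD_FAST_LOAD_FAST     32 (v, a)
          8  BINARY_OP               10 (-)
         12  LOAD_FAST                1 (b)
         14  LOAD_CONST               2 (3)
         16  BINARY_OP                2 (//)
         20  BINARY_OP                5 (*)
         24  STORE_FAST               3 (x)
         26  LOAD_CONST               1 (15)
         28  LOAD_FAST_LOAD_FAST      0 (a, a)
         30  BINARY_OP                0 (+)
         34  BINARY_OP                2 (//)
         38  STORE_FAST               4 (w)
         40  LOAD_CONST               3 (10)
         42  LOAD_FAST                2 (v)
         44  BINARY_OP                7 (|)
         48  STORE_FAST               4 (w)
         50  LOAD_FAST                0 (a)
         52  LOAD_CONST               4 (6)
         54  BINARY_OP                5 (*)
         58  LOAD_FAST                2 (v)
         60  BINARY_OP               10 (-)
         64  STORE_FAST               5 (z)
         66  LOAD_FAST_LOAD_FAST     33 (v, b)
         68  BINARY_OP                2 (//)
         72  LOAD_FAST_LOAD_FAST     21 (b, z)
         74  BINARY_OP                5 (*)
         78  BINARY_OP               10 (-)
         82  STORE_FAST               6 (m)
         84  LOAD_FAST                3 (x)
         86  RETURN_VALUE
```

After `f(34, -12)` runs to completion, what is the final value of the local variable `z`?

189

LOAD_CONST → push 15. Stack: [15]
STORE_FAST v → v=15. Stack: []
LOAD_FAST_LOAD_FAST v,a → push 15,34. Stack: [15, 34]
BINARY_OP - → 15 - 34 = -19. Stack: [-19]
LOAD_FAST b → push -12. Stack: [-19, -12]
LOAD_CONST → push 3. Stack: [-19, -12, 3]
BINARY_OP // → -12 // 3 = -4. Stack: [-19, -4]
BINARY_OP * → -19 * -4 = 76. Stack: [76]
STORE_FAST x → x=76. Stack: []
LOAD_CONST → push 15. Stack: [15]
LOAD_FAST_LOAD_FAST a,a → push 34,34. Stack: [15, 34, 34]
BINARY_OP + → 34 + 34 = 68. Stack: [15, 68]
BINARY_OP // → 15 // 68 = 0. Stack: [0]
STORE_FAST w → w=0. Stack: []
LOAD_CONST → push 10. Stack: [10]
LOAD_FAST v → push 15. Stack: [10, 15]
BINARY_OP | → 10 | 15 = 15. Stack: [15]
STORE_FAST w → w=15. Stack: []
LOAD_FAST a → push 34. Stack: [34]
LOAD_CONST → push 6. Stack: [34, 6]
BINARY_OP * → 34 * 6 = 204. Stack: [204]
LOAD_FAST v → push 15. Stack: [204, 15]
BINARY_OP - → 204 - 15 = 189. Stack: [189]
STORE_FAST z → z=189. Stack: []
LOAD_FAST_LOAD_FAST v,b → push 15,-12. Stack: [15, -12]
BINARY_OP // → 15 // -12 = -2. Stack: [-2]
LOAD_FAST_LOAD_FAST b,z → push -12,189. Stack: [-2, -12, 189]
BINARY_OP * → -12 * 189 = -2268. Stack: [-2, -2268]
BINARY_OP - → -2 - -2268 = 2266. Stack: [2266]
STORE_FAST m → m=2266. Stack: []
LOAD_FAST x → push 76. Stack: [76]
RETURN_VALUE → return 76.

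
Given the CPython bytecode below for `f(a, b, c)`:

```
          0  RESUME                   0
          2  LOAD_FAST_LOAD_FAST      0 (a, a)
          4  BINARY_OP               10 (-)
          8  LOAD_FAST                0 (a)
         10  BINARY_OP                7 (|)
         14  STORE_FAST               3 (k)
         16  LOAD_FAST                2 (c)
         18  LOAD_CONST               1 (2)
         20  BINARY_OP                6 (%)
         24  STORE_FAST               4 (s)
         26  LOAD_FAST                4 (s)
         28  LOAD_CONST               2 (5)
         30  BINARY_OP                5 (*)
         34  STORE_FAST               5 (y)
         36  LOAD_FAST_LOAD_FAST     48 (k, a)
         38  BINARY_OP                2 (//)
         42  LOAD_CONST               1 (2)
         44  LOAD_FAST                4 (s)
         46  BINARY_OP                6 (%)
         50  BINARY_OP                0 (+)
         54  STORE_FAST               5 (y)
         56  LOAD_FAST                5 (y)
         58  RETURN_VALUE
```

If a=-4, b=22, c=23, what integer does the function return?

1

LOAD_FAST_LOAD_FAST a,a → push -4,-4. Stack: [-4, -4]
BINARY_OP - → -4 - -4 = 0. Stack: [0]
LOAD_FAST a → push -4. Stack: [0, -4]
BINARY_OP | → 0 | -4 = -4. Stack: [-4]
STORE_FAST k → k=-4. Stack: []
LOAD_FAST c → push 23. Stack: [23]
LOAD_CONST → push 2. Stack: [23, 2]
BINARY_OP % → 23 % 2 = 1. Stack: [1]
STORE_FAST s → s=1. Stack: []
LOAD_FAST s → push 1. Stack: [1]
LOAD_CONST → push 5. Stack: [1, 5]
BINARY_OP * → 1 * 5 = 5. Stack: [5]
STORE_FAST y → y=5. Stack: []
LOAD_FAST_LOAD_FAST k,a → push -4,-4. Stack: [-4, -4]
BINARY_OP // → -4 // -4 = 1. Stack: [1]
LOAD_CONST → push 2. Stack: [1, 2]
LOAD_FAST s → push 1. Stack: [1, 2, 1]
BINARY_OP % → 2 % 1 = 0. Stack: [1, 0]
BINARY_OP + → 1 + 0 = 1. Stack: [1]
STORE_FAST y → y=1. Stack: []
LOAD_FAST y → push 1. Stack: [1]
RETURN_VALUE → return 1.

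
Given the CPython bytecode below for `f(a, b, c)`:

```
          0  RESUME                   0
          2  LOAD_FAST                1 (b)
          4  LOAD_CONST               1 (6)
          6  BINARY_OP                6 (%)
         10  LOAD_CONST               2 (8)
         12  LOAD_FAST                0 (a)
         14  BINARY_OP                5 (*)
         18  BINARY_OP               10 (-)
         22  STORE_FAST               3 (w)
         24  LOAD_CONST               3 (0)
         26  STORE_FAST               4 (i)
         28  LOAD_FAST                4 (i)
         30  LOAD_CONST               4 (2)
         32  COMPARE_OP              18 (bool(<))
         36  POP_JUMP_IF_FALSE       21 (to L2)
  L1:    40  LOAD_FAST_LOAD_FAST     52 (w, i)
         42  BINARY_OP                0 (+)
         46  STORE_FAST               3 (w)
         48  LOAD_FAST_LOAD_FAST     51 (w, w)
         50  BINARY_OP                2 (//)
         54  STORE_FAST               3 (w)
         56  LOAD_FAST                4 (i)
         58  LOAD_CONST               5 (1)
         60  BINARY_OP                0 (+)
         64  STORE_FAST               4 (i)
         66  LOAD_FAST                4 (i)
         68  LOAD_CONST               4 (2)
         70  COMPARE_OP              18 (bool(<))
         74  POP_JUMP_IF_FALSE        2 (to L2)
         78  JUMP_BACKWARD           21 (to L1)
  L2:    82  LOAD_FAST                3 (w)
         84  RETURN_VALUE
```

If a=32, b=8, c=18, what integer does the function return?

LOAD_FAST b → push 8. Stack: [8]
LOAD_CONST → push 6. Stack: [8, 6]
BINARY_OP % → 8 % 6 = 2. Stack: [2]
LOAD_CONST → push 8. Stack: [2, 8]
LOAD_FAST a → push 32. Stack: [2, 8, 32]
BINARY_OP * → 8 * 32 = 256. Stack: [2, 256]
BINARY_OP - → 2 - 256 = -254. Stack: [-254]
STORE_FAST w → w=-254. Stack: []
LOAD_CONST → push 0. Stack: [0]
STORE_FAST i → i=0. Stack: []
LOAD_FAST i → push 0. Stack: [0]
LOAD_CONST → push 2. Stack: [0, 2]
COMPARE_OP bool(<) → 0 vs 2 = True. Stack: [True]
POP_JUMP_IF_FALSE → pop True; no jump. Stack: []
LOAD_FAST_LOAD_FAST w,i → push -254,0. Stack: [-254, 0]
BINARY_OP + → -254 + 0 = -254. Stack: [-254]
STORE_FAST w → w=-254. Stack: []
LOAD_FAST_LOAD_FAST w,w → push -254,-254. Stack: [-254, -254]
BINARY_OP // → -254 // -254 = 1. Stack: [1]
STORE_FAST w → w=1. Stack: []
LOAD_FAST i → push 0. Stack: [0]
LOAD_CONST → push 1. Stack: [0, 1]
BINARY_OP + → 0 + 1 = 1. Stack: [1]
STORE_FAST i → i=1. Stack: []
LOAD_FAST i → push 1. Stack: [1]
LOAD_CONST → push 2. Stack: [1, 2]
COMPARE_OP bool(<) → 1 vs 2 = True. Stack: [True]
POP_JUMP_IF_FALSE → pop True; no jump. Stack: []
LOAD_FAST_LOAD_FAST w,i → push 1,1. Stack: [1, 1]
BINARY_OP + → 1 + 1 = 2. Stack: [2]
STORE_FAST w → w=2. Stack: []
LOAD_FAST_LOAD_FAST w,w → push 2,2. Stack: [2, 2]
BINARY_OP // → 2 // 2 = 1. Stack: [1]
STORE_FAST w → w=1. Stack: []
LOAD_FAST i → push 1. Stack: [1]
LOAD_CONST → push 1. Stack: [1, 1]
BINARY_OP + → 1 + 1 = 2. Stack: [2]
STORE_FAST i → i=2. Stack: []
LOAD_FAST i → push 2. Stack: [2]
LOAD_CONST → push 2. Stack: [2, 2]
COMPARE_OP bool(<) → 2 vs 2 = False. Stack: [False]
POP_JUMP_IF_FALSE → pop False; jump. Stack: []
LOAD_FAST w → push 1. Stack: [1]
RETURN_VALUE → return 1.

1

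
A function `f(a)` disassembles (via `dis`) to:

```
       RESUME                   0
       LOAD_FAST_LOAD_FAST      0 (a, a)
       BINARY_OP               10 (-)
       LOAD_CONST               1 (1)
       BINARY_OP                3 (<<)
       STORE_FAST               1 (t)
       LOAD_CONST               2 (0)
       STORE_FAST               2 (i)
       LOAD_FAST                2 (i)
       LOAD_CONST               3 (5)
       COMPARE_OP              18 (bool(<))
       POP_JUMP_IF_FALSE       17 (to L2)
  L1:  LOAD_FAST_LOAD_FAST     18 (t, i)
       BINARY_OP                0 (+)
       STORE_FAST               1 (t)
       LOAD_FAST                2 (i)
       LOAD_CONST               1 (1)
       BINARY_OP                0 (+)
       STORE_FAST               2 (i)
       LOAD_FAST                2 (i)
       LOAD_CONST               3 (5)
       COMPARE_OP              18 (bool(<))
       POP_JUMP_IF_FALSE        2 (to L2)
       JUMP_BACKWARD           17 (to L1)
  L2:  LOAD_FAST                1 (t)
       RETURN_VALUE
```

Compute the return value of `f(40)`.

10

LOAD_FAST_LOAD_FAST a,a → push 40,40
BINARY_OP - → 40 - 40 = 0
LOAD_CONST → push 1
BINARY_OP << → 0 << 1 = 0
STORE_FAST t → t=0
LOAD_CONST → push 0
STORE_FAST i → i=0
LOAD_FAST i → push 0
LOAD_CONST → push 5
COMPARE_OP bool(<) → 0 vs 5 = True
POP_JUMP_IF_FALSE → pop True; no jump
LOAD_FAST_LOAD_FAST t,i → push 0,0
BINARY_OP + → 0 + 0 = 0
STORE_FAST t → t=0
LOAD_FAST i → push 0
LOAD_CONST → push 1
BINARY_OP + → 0 + 1 = 1
STORE_FAST i → i=1
LOAD_FAST i → push 1
LOAD_CONST → push 5
COMPARE_OP bool(<) → 1 vs 5 = True
POP_JUMP_IF_FALSE → pop True; no jump
LOAD_FAST_LOAD_FAST t,i → push 0,1
BINARY_OP + → 0 + 1 = 1
STORE_FAST t → t=1
LOAD_FAST i → push 1
LOAD_CONST → push 1
BINARY_OP + → 1 + 1 = 2
STORE_FAST i → i=2
LOAD_FAST i → push 2
LOAD_CONST → push 5
COMPARE_OP bool(<) → 2 vs 5 = True
POP_JUMP_IF_FALSE → pop True; no jump
LOAD_FAST_LOAD_FAST t,i → push 1,2
BINARY_OP + → 1 + 2 = 3
STORE_FAST t → t=3
LOAD_FAST i → push 2
LOAD_CONST → push 1
BINARY_OP + → 2 + 1 = 3
STORE_FAST i → i=3
LOAD_FAST i → push 3
LOAD_CONST → push 5
COMPARE_OP bool(<) → 3 vs 5 = True
POP_JUMP_IF_FALSE → pop True; no jump
LOAD_FAST_LOAD_FAST t,i → push 3,3
BINARY_OP + → 3 + 3 = 6
STORE_FAST t → t=6
LOAD_FAST i → push 3
LOAD_CONST → push 1
BINARY_OP + → 3 + 1 = 4
STORE_FAST i → i=4
LOAD_FAST i → push 4
LOAD_CONST → push 5
COMPARE_OP bool(<) → 4 vs 5 = True
POP_JUMP_IF_FALSE → pop True; no jump
LOAD_FAST_LOAD_FAST t,i → push 6,4
BINARY_OP + → 6 + 4 = 10
STORE_FAST t → t=10
LOAD_FAST i → push 4
LOAD_CONST → push 1
BINARY_OP + → 4 + 1 = 5
STORE_FAST i → i=5
LOAD_FAST i → push 5
LOAD_CONST → push 5
COMPARE_OP bool(<) → 5 vs 5 = False
POP_JUMP_IF_FALSE → pop False; jump
LOAD_FAST t → push 10
RETURN_VALUE → return 10.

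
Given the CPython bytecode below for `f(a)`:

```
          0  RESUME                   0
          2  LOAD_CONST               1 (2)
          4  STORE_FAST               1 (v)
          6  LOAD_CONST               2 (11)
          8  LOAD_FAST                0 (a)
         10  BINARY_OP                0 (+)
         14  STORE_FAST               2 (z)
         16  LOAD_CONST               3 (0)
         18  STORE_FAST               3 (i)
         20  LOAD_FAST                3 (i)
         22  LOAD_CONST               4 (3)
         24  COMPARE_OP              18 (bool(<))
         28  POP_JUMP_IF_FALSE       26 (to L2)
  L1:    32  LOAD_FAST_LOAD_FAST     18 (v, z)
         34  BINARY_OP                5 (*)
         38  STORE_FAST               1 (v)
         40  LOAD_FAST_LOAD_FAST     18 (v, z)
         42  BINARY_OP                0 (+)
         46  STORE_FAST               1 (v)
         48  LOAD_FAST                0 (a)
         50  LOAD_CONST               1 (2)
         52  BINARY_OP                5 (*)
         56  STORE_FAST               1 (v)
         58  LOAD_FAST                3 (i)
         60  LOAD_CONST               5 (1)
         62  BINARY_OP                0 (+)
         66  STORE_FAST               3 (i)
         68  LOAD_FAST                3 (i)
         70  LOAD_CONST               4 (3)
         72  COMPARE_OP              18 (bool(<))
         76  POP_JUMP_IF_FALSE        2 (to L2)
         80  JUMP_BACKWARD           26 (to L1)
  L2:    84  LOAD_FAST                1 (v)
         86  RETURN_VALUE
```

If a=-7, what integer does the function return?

-14

LOAD_CONST → push 2
STORE_FAST v → v=2
LOAD_CONST → push 11
LOAD_FAST a → push -7
BINARY_OP + → 11 + -7 = 4
STORE_FAST z → z=4
LOAD_CONST → push 0
STORE_FAST i → i=0
LOAD_FAST i → push 0
LOAD_CONST → push 3
COMPARE_OP bool(<) → 0 vs 3 = True
POP_JUMP_IF_FALSE → pop True; no jump
LOAD_FAST_LOAD_FAST v,z → push 2,4
BINARY_OP * → 2 * 4 = 8
STORE_FAST v → v=8
LOAD_FAST_LOAD_FAST v,z → push 8,4
BINARY_OP + → 8 + 4 = 12
STORE_FAST v → v=12
LOAD_FAST a → push -7
LOAD_CONST → push 2
BINARY_OP * → -7 * 2 = -14
STORE_FAST v → v=-14
LOAD_FAST i → push 0
LOAD_CONST → push 1
BINARY_OP + → 0 + 1 = 1
STORE_FAST i → i=1
LOAD_FAST i → push 1
LOAD_CONST → push 3
COMPARE_OP bool(<) → 1 vs 3 = True
POP_JUMP_IF_FALSE → pop True; no jump
LOAD_FAST_LOAD_FAST v,z → push -14,4
BINARY_OP * → -14 * 4 = -56
STORE_FAST v → v=-56
LOAD_FAST_LOAD_FAST v,z → push -56,4
BINARY_OP + → -56 + 4 = -52
STORE_FAST v → v=-52
LOAD_FAST a → push -7
LOAD_CONST → push 2
BINARY_OP * → -7 * 2 = -14
STORE_FAST v → v=-14
LOAD_FAST i → push 1
LOAD_CONST → push 1
BINARY_OP + → 1 + 1 = 2
STORE_FAST i → i=2
LOAD_FAST i → push 2
LOAD_CONST → push 3
COMPARE_OP bool(<) → 2 vs 3 = True
POP_JUMP_IF_FALSE → pop True; no jump
LOAD_FAST_LOAD_FAST v,z → push -14,4
BINARY_OP * → -14 * 4 = -56
STORE_FAST v → v=-56
LOAD_FAST_LOAD_FAST v,z → push -56,4
BINARY_OP + → -56 + 4 = -52
STORE_FAST v → v=-52
LOAD_FAST a → push -7
LOAD_CONST → push 2
BINARY_OP * → -7 * 2 = -14
STORE_FAST v → v=-14
LOAD_FAST i → push 2
LOAD_CONST → push 1
BINARY_OP + → 2 + 1 = 3
STORE_FAST i → i=3
LOAD_FAST i → push 3
LOAD_CONST → push 3
COMPARE_OP bool(<) → 3 vs 3 = False
POP_JUMP_IF_FALSE → pop False; jump
LOAD_FAST v → push -14
RETURN_VALUE → return -14.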